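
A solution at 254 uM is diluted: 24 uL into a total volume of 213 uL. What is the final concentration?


C2 = C1 * V1 / V2
C2 = 254 * 24 / 213
C2 = 28.6197 uM

28.6197 uM


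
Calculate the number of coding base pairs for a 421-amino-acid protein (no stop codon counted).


Each amino acid = 1 codon = 3 bp
bp = 421 * 3 = 1263 bp

1263 bp


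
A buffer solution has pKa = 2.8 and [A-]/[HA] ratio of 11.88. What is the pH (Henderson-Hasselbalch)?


pH = pKa + log10([A-]/[HA])
pH = 2.8 + log10(11.88)
pH = 3.8748

3.8748


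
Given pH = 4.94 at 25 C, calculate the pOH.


pOH = 14 - pH
pOH = 14 - 4.94
pOH = 9.06

9.06


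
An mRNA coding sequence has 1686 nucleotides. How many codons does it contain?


codons = nucleotides / 3
codons = 1686 / 3 = 562

562


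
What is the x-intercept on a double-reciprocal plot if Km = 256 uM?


x-intercept = -1/Km
= -1/256
= -0.0039 1/uM

-0.0039 1/uM


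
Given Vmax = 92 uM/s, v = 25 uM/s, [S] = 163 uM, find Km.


Km = [S] * (Vmax - v) / v
Km = 163 * (92 - 25) / 25
Km = 436.84 uM

436.84 uM


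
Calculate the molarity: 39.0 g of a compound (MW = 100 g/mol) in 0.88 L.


C = (mass / MW) / volume
C = (39.0 / 100) / 0.88
C = 0.4432 M

0.4432 M


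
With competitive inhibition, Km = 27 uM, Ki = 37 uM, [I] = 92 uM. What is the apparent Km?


Km_app = Km * (1 + [I]/Ki)
Km_app = 27 * (1 + 92/37)
Km_app = 94.1351 uM

94.1351 uM


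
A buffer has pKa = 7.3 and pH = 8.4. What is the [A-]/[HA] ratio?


[A-]/[HA] = 10^(pH - pKa)
= 10^(8.4 - 7.3)
= 12.5893

12.5893


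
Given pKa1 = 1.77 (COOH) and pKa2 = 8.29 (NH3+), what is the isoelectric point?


pI = (pKa1 + pKa2) / 2
pI = (1.77 + 8.29) / 2
pI = 5.03

5.03


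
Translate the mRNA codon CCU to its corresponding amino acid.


Standard genetic code lookup.
Codon CCU -> Pro

Pro


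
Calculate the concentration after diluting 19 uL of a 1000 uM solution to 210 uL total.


C2 = C1 * V1 / V2
C2 = 1000 * 19 / 210
C2 = 90.4762 uM

90.4762 uM


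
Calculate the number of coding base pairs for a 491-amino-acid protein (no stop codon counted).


Each amino acid = 1 codon = 3 bp
bp = 491 * 3 = 1473 bp

1473 bp


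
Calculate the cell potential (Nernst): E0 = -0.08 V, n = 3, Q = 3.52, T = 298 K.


E = E0 - (RT/nF) * ln(Q)
E = -0.08 - (8.314 * 298 / (3 * 96485)) * ln(3.52)
E = -0.0908 V

-0.0908 V


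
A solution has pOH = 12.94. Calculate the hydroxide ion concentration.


[OH-] = 10^(-pOH)
[OH-] = 10^(-12.94)
[OH-] = 1.148e-13 M

1.148e-13 M


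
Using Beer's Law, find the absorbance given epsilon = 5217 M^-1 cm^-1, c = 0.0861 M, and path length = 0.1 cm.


A = epsilon * c * l
A = 5217 * 0.0861 * 0.1
A = 44.9184

44.9184


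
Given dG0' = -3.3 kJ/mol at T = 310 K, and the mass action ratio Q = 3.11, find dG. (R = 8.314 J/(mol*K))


dG = dG0' + RT * ln(Q) / 1000
dG = -3.3 + 8.314 * 310 * ln(3.11) / 1000
dG = -0.3757 kJ/mol

-0.3757 kJ/mol


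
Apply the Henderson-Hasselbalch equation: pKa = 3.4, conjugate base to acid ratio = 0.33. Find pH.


pH = pKa + log10([A-]/[HA])
pH = 3.4 + log10(0.33)
pH = 2.9185

2.9185


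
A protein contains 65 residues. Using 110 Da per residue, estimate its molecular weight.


MW = n_residues * 110 Da
MW = 65 * 110
MW = 7150 Da

7150 Da


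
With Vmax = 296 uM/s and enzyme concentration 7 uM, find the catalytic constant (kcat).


kcat = Vmax / [E]t
kcat = 296 / 7
kcat = 42.2857 s^-1

42.2857 s^-1


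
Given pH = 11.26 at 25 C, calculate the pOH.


pOH = 14 - pH
pOH = 14 - 11.26
pOH = 2.74

2.74


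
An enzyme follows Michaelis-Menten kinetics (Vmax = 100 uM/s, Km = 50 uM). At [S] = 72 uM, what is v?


v = Vmax * [S] / (Km + [S])
v = 100 * 72 / (50 + 72)
v = 59.0164 uM/s

59.0164 uM/s


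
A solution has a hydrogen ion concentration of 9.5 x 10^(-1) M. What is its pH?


pH = -log10([H+])
pH = -log10(9.5 x 10^(-1))
pH = 0.0223

0.0223


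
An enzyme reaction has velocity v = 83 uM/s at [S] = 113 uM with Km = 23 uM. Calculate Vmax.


Vmax = v * (Km + [S]) / [S]
Vmax = 83 * (23 + 113) / 113
Vmax = 99.8938 uM/s

99.8938 uM/s


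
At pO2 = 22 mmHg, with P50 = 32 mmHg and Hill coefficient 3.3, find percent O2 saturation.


Y = pO2^n / (P50^n + pO2^n)
Y = 22^3.3 / (32^3.3 + 22^3.3)
Y = 22.5%

22.5%


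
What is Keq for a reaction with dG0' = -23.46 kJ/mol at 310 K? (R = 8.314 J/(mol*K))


Keq = exp(-dG0 * 1000 / (R * T))
Keq = exp(-(-23.46) * 1000 / (8.314 * 310))
Keq = 8976.8822

8976.8822


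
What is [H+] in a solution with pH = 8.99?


[H+] = 10^(-pH)
[H+] = 10^(-8.99)
[H+] = 1.023e-09 M

1.023e-09 M


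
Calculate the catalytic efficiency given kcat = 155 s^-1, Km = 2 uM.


Catalytic efficiency = kcat / Km
= 155 / 2
= 77.5 uM^-1*s^-1

77.5 uM^-1*s^-1


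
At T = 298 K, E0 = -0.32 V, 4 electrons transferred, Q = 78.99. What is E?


E = E0 - (RT/nF) * ln(Q)
E = -0.32 - (8.314 * 298 / (4 * 96485)) * ln(78.99)
E = -0.348 V

-0.348 V


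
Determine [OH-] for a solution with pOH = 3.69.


[OH-] = 10^(-pOH)
[OH-] = 10^(-3.69)
[OH-] = 2.042e-04 M

2.042e-04 M


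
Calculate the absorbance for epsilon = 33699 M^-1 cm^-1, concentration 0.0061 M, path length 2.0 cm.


A = epsilon * c * l
A = 33699 * 0.0061 * 2.0
A = 411.1278

411.1278


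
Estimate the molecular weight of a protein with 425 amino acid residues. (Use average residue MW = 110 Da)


MW = n_residues * 110 Da
MW = 425 * 110
MW = 46750 Da

46750 Da


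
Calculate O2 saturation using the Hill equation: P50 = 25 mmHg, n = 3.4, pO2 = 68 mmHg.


Y = pO2^n / (P50^n + pO2^n)
Y = 68^3.4 / (25^3.4 + 68^3.4)
Y = 96.78%

96.78%


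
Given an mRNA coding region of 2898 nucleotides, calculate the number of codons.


codons = nucleotides / 3
codons = 2898 / 3 = 966

966


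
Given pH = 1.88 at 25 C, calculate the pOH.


pOH = 14 - pH
pOH = 14 - 1.88
pOH = 12.12

12.12


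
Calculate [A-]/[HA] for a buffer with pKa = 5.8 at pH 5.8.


[A-]/[HA] = 10^(pH - pKa)
= 10^(5.8 - 5.8)
= 1.0

1.0


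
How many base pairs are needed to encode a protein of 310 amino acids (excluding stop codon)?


Each amino acid = 1 codon = 3 bp
bp = 310 * 3 = 930 bp

930 bp


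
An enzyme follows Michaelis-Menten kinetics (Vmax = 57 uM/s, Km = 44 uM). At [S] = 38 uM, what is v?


v = Vmax * [S] / (Km + [S])
v = 57 * 38 / (44 + 38)
v = 26.4146 uM/s

26.4146 uM/s


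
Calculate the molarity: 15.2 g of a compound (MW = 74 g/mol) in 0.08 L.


C = (mass / MW) / volume
C = (15.2 / 74) / 0.08
C = 2.5676 M

2.5676 M


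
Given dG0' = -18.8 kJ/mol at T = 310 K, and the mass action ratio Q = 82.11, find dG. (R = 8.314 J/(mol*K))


dG = dG0' + RT * ln(Q) / 1000
dG = -18.8 + 8.314 * 310 * ln(82.11) / 1000
dG = -7.4389 kJ/mol

-7.4389 kJ/mol


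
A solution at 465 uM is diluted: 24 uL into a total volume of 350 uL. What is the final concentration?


C2 = C1 * V1 / V2
C2 = 465 * 24 / 350
C2 = 31.8857 uM

31.8857 uM


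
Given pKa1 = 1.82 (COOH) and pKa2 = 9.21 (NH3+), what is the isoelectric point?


pI = (pKa1 + pKa2) / 2
pI = (1.82 + 9.21) / 2
pI = 5.515

5.515


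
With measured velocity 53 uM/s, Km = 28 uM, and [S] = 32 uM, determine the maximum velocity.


Vmax = v * (Km + [S]) / [S]
Vmax = 53 * (28 + 32) / 32
Vmax = 99.375 uM/s

99.375 uM/s


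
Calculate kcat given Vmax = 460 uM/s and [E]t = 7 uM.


kcat = Vmax / [E]t
kcat = 460 / 7
kcat = 65.7143 s^-1

65.7143 s^-1


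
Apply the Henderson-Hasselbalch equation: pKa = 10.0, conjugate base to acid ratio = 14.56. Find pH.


pH = pKa + log10([A-]/[HA])
pH = 10.0 + log10(14.56)
pH = 11.1632

11.1632


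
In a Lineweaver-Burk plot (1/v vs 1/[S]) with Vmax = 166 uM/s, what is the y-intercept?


y-intercept = 1/Vmax
= 1/166
= 0.006 s/uM

0.006 s/uM


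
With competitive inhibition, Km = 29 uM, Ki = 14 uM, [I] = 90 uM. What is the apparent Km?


Km_app = Km * (1 + [I]/Ki)
Km_app = 29 * (1 + 90/14)
Km_app = 215.4286 uM

215.4286 uM


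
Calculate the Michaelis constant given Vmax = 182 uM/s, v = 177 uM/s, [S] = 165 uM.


Km = [S] * (Vmax - v) / v
Km = 165 * (182 - 177) / 177
Km = 4.661 uM

4.661 uM


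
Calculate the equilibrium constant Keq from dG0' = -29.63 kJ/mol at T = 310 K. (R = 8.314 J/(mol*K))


Keq = exp(-dG0 * 1000 / (R * T))
Keq = exp(-(-29.63) * 1000 / (8.314 * 310))
Keq = 98356.0118

98356.0118


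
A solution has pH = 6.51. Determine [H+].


[H+] = 10^(-pH)
[H+] = 10^(-6.51)
[H+] = 3.090e-07 M

3.090e-07 M


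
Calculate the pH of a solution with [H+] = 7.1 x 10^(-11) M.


pH = -log10([H+])
pH = -log10(7.1 x 10^(-11))
pH = 10.1487

10.1487


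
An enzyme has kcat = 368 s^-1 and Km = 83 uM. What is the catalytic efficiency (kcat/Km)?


Catalytic efficiency = kcat / Km
= 368 / 83
= 4.4337 uM^-1*s^-1

4.4337 uM^-1*s^-1


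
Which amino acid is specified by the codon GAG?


Standard genetic code lookup.
Codon GAG -> Glu

Glu


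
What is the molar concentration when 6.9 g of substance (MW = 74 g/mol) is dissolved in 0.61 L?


C = (mass / MW) / volume
C = (6.9 / 74) / 0.61
C = 0.1529 M

0.1529 M


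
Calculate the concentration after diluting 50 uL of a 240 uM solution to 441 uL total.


C2 = C1 * V1 / V2
C2 = 240 * 50 / 441
C2 = 27.2109 uM

27.2109 uM


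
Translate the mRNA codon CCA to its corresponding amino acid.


Standard genetic code lookup.
Codon CCA -> Pro

Pro


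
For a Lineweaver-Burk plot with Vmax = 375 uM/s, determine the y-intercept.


y-intercept = 1/Vmax
= 1/375
= 0.0027 s/uM

0.0027 s/uM


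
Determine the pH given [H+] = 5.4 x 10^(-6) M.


pH = -log10([H+])
pH = -log10(5.4 x 10^(-6))
pH = 5.2676

5.2676


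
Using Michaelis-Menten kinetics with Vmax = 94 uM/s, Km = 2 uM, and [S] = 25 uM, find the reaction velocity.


v = Vmax * [S] / (Km + [S])
v = 94 * 25 / (2 + 25)
v = 87.037 uM/s

87.037 uM/s


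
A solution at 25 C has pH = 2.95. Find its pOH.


pOH = 14 - pH
pOH = 14 - 2.95
pOH = 11.05

11.05


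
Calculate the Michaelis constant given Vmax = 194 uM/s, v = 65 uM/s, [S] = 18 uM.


Km = [S] * (Vmax - v) / v
Km = 18 * (194 - 65) / 65
Km = 35.7231 uM

35.7231 uM


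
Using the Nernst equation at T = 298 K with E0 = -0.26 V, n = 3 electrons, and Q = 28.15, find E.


E = E0 - (RT/nF) * ln(Q)
E = -0.26 - (8.314 * 298 / (3 * 96485)) * ln(28.15)
E = -0.2886 V

-0.2886 V


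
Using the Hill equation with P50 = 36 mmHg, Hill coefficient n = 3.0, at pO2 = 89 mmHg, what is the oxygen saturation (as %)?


Y = pO2^n / (P50^n + pO2^n)
Y = 89^3.0 / (36^3.0 + 89^3.0)
Y = 93.79%

93.79%


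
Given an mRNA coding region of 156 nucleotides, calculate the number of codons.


codons = nucleotides / 3
codons = 156 / 3 = 52

52


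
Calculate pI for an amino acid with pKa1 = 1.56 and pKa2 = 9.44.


pI = (pKa1 + pKa2) / 2
pI = (1.56 + 9.44) / 2
pI = 5.5

5.5


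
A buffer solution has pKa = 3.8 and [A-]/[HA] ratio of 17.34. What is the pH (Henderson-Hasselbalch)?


pH = pKa + log10([A-]/[HA])
pH = 3.8 + log10(17.34)
pH = 5.039

5.039


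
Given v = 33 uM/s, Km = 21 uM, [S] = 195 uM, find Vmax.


Vmax = v * (Km + [S]) / [S]
Vmax = 33 * (21 + 195) / 195
Vmax = 36.5538 uM/s

36.5538 uM/s


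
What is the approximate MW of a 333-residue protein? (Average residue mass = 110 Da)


MW = n_residues * 110 Da
MW = 333 * 110
MW = 36630 Da

36630 Da


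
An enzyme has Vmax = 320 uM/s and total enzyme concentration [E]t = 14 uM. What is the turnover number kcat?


kcat = Vmax / [E]t
kcat = 320 / 14
kcat = 22.8571 s^-1

22.8571 s^-1


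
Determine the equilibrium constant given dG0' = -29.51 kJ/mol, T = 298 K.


Keq = exp(-dG0 * 1000 / (R * T))
Keq = exp(-(-29.51) * 1000 / (8.314 * 298))
Keq = 148873.8615

148873.8615


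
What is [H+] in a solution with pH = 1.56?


[H+] = 10^(-pH)
[H+] = 10^(-1.56)
[H+] = 0.0275 M

0.0275 M


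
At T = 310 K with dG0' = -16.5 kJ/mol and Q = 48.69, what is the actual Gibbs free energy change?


dG = dG0' + RT * ln(Q) / 1000
dG = -16.5 + 8.314 * 310 * ln(48.69) / 1000
dG = -6.4858 kJ/mol

-6.4858 kJ/mol


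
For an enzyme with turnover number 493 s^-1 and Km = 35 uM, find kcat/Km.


Catalytic efficiency = kcat / Km
= 493 / 35
= 14.0857 uM^-1*s^-1

14.0857 uM^-1*s^-1


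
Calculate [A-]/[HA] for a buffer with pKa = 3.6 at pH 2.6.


[A-]/[HA] = 10^(pH - pKa)
= 10^(2.6 - 3.6)
= 0.1

0.1


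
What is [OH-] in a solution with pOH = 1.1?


[OH-] = 10^(-pOH)
[OH-] = 10^(-1.1)
[OH-] = 0.0794 M

0.0794 M


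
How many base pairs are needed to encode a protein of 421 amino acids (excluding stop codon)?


Each amino acid = 1 codon = 3 bp
bp = 421 * 3 = 1263 bp

1263 bp


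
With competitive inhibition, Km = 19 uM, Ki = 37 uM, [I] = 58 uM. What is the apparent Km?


Km_app = Km * (1 + [I]/Ki)
Km_app = 19 * (1 + 58/37)
Km_app = 48.7838 uM

48.7838 uM


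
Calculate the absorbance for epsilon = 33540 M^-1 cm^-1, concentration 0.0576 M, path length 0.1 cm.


A = epsilon * c * l
A = 33540 * 0.0576 * 0.1
A = 193.1904

193.1904


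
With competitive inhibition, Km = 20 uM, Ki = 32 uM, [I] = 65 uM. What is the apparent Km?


Km_app = Km * (1 + [I]/Ki)
Km_app = 20 * (1 + 65/32)
Km_app = 60.625 uM

60.625 uM


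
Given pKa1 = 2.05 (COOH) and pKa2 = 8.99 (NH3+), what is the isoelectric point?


pI = (pKa1 + pKa2) / 2
pI = (2.05 + 8.99) / 2
pI = 5.52

5.52


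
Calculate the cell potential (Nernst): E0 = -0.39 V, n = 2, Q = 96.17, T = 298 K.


E = E0 - (RT/nF) * ln(Q)
E = -0.39 - (8.314 * 298 / (2 * 96485)) * ln(96.17)
E = -0.4486 V

-0.4486 V


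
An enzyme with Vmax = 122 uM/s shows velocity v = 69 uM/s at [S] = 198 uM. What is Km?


Km = [S] * (Vmax - v) / v
Km = 198 * (122 - 69) / 69
Km = 152.087 uM

152.087 uM


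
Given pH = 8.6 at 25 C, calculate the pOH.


pOH = 14 - pH
pOH = 14 - 8.6
pOH = 5.4

5.4


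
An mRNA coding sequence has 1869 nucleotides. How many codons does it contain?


codons = nucleotides / 3
codons = 1869 / 3 = 623

623


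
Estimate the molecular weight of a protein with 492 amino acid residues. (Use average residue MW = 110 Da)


MW = n_residues * 110 Da
MW = 492 * 110
MW = 54120 Da

54120 Da


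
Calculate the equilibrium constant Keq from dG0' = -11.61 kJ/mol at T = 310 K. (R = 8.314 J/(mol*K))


Keq = exp(-dG0 * 1000 / (R * T))
Keq = exp(-(-11.61) * 1000 / (8.314 * 310))
Keq = 90.4362

90.4362


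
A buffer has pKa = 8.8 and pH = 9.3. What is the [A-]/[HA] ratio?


[A-]/[HA] = 10^(pH - pKa)
= 10^(9.3 - 8.8)
= 3.1623

3.1623


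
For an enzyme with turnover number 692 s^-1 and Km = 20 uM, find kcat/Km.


Catalytic efficiency = kcat / Km
= 692 / 20
= 34.6 uM^-1*s^-1

34.6 uM^-1*s^-1


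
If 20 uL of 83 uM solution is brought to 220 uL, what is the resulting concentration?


C2 = C1 * V1 / V2
C2 = 83 * 20 / 220
C2 = 7.5455 uM

7.5455 uM


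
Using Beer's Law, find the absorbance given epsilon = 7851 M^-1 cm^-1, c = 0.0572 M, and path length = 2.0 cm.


A = epsilon * c * l
A = 7851 * 0.0572 * 2.0
A = 898.1544

898.1544


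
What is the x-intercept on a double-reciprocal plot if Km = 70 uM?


x-intercept = -1/Km
= -1/70
= -0.0143 1/uM

-0.0143 1/uM


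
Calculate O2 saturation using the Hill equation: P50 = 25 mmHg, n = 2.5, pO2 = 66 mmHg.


Y = pO2^n / (P50^n + pO2^n)
Y = 66^2.5 / (25^2.5 + 66^2.5)
Y = 91.89%

91.89%


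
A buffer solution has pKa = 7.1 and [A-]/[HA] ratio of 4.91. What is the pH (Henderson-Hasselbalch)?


pH = pKa + log10([A-]/[HA])
pH = 7.1 + log10(4.91)
pH = 7.7911

7.7911


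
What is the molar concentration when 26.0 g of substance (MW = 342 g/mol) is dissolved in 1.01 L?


C = (mass / MW) / volume
C = (26.0 / 342) / 1.01
C = 0.0753 M

0.0753 M


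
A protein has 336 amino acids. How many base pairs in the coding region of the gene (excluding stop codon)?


Each amino acid = 1 codon = 3 bp
bp = 336 * 3 = 1008 bp

1008 bp


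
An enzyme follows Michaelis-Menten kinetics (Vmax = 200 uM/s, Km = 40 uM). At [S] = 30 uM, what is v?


v = Vmax * [S] / (Km + [S])
v = 200 * 30 / (40 + 30)
v = 85.7143 uM/s

85.7143 uM/s


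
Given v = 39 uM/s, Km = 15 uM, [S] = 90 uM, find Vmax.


Vmax = v * (Km + [S]) / [S]
Vmax = 39 * (15 + 90) / 90
Vmax = 45.5 uM/s

45.5 uM/s


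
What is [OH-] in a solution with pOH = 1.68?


[OH-] = 10^(-pOH)
[OH-] = 10^(-1.68)
[OH-] = 0.0209 M

0.0209 M


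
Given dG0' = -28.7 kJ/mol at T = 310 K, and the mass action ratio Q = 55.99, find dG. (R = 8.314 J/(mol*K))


dG = dG0' + RT * ln(Q) / 1000
dG = -28.7 + 8.314 * 310 * ln(55.99) / 1000
dG = -18.3258 kJ/mol

-18.3258 kJ/mol


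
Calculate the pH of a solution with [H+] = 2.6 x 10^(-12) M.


pH = -log10([H+])
pH = -log10(2.6 x 10^(-12))
pH = 11.585

11.585


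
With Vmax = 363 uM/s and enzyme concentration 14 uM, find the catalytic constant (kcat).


kcat = Vmax / [E]t
kcat = 363 / 14
kcat = 25.9286 s^-1

25.9286 s^-1


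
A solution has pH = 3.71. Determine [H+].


[H+] = 10^(-pH)
[H+] = 10^(-3.71)
[H+] = 1.950e-04 M

1.950e-04 M


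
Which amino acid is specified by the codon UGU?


Standard genetic code lookup.
Codon UGU -> Cys

Cys


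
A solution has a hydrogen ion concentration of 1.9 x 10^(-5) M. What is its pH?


pH = -log10([H+])
pH = -log10(1.9 x 10^(-5))
pH = 4.7212

4.7212


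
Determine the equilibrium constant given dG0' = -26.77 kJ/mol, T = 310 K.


Keq = exp(-dG0 * 1000 / (R * T))
Keq = exp(-(-26.77) * 1000 / (8.314 * 310))
Keq = 32424.7642

32424.7642


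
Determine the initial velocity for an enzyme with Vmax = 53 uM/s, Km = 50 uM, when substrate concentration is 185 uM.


v = Vmax * [S] / (Km + [S])
v = 53 * 185 / (50 + 185)
v = 41.7234 uM/s

41.7234 uM/s


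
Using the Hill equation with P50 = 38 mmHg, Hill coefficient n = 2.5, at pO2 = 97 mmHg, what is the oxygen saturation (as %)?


Y = pO2^n / (P50^n + pO2^n)
Y = 97^2.5 / (38^2.5 + 97^2.5)
Y = 91.24%

91.24%


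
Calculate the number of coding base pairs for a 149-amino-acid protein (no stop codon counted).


Each amino acid = 1 codon = 3 bp
bp = 149 * 3 = 447 bp

447 bp


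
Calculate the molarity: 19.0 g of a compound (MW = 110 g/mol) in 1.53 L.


C = (mass / MW) / volume
C = (19.0 / 110) / 1.53
C = 0.1129 M

0.1129 M


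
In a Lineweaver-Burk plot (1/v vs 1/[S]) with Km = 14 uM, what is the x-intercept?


x-intercept = -1/Km
= -1/14
= -0.0714 1/uM

-0.0714 1/uM


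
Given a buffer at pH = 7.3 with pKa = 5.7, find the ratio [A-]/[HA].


[A-]/[HA] = 10^(pH - pKa)
= 10^(7.3 - 5.7)
= 39.8107

39.8107


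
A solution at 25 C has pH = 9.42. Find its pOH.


pOH = 14 - pH
pOH = 14 - 9.42
pOH = 4.58

4.58


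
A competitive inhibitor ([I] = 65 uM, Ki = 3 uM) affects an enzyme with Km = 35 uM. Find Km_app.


Km_app = Km * (1 + [I]/Ki)
Km_app = 35 * (1 + 65/3)
Km_app = 793.3333 uM

793.3333 uM


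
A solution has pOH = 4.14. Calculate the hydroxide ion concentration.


[OH-] = 10^(-pOH)
[OH-] = 10^(-4.14)
[OH-] = 7.244e-05 M

7.244e-05 M


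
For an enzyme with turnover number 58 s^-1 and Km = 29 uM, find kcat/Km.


Catalytic efficiency = kcat / Km
= 58 / 29
= 2.0 uM^-1*s^-1

2.0 uM^-1*s^-1


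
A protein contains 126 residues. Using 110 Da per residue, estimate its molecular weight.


MW = n_residues * 110 Da
MW = 126 * 110
MW = 13860 Da

13860 Da


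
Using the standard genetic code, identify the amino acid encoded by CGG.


Standard genetic code lookup.
Codon CGG -> Arg

Arg


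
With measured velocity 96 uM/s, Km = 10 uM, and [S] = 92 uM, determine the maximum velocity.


Vmax = v * (Km + [S]) / [S]
Vmax = 96 * (10 + 92) / 92
Vmax = 106.4348 uM/s

106.4348 uM/s


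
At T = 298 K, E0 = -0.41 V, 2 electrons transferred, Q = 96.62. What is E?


E = E0 - (RT/nF) * ln(Q)
E = -0.41 - (8.314 * 298 / (2 * 96485)) * ln(96.62)
E = -0.4687 V

-0.4687 V


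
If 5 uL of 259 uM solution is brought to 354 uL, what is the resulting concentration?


C2 = C1 * V1 / V2
C2 = 259 * 5 / 354
C2 = 3.6582 uM

3.6582 uM


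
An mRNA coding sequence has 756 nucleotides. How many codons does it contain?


codons = nucleotides / 3
codons = 756 / 3 = 252

252


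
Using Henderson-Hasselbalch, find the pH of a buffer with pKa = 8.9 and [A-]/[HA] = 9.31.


pH = pKa + log10([A-]/[HA])
pH = 8.9 + log10(9.31)
pH = 9.8689

9.8689


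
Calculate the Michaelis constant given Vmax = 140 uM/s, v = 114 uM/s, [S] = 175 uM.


Km = [S] * (Vmax - v) / v
Km = 175 * (140 - 114) / 114
Km = 39.9123 uM

39.9123 uM


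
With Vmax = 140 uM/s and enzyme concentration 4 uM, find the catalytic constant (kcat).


kcat = Vmax / [E]t
kcat = 140 / 4
kcat = 35.0 s^-1

35.0 s^-1


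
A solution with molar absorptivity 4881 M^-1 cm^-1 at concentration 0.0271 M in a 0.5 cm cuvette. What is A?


A = epsilon * c * l
A = 4881 * 0.0271 * 0.5
A = 66.1376

66.1376


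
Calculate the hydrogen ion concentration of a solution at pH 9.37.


[H+] = 10^(-pH)
[H+] = 10^(-9.37)
[H+] = 4.266e-10 M

4.266e-10 M


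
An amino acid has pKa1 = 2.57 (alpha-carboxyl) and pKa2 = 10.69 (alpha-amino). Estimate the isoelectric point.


pI = (pKa1 + pKa2) / 2
pI = (2.57 + 10.69) / 2
pI = 6.63

6.63


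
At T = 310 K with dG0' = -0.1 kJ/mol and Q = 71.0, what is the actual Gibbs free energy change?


dG = dG0' + RT * ln(Q) / 1000
dG = -0.1 + 8.314 * 310 * ln(71.0) / 1000
dG = 10.8864 kJ/mol

10.8864 kJ/mol


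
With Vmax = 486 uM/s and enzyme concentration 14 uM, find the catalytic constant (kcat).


kcat = Vmax / [E]t
kcat = 486 / 14
kcat = 34.7143 s^-1

34.7143 s^-1


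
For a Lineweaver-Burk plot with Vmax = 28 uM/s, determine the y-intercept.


y-intercept = 1/Vmax
= 1/28
= 0.0357 s/uM

0.0357 s/uM


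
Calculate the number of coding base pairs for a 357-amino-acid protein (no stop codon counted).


Each amino acid = 1 codon = 3 bp
bp = 357 * 3 = 1071 bp

1071 bp


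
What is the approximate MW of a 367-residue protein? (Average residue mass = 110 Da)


MW = n_residues * 110 Da
MW = 367 * 110
MW = 40370 Da

40370 Da


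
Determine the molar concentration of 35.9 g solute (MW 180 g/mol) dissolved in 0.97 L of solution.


C = (mass / MW) / volume
C = (35.9 / 180) / 0.97
C = 0.2056 M

0.2056 M


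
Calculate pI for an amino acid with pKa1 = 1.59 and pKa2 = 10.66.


pI = (pKa1 + pKa2) / 2
pI = (1.59 + 10.66) / 2
pI = 6.125

6.125


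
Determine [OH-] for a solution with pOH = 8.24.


[OH-] = 10^(-pOH)
[OH-] = 10^(-8.24)
[OH-] = 5.754e-09 M

5.754e-09 M


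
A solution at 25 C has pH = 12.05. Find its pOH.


pOH = 14 - pH
pOH = 14 - 12.05
pOH = 1.95

1.95


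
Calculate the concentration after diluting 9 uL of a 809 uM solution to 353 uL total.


C2 = C1 * V1 / V2
C2 = 809 * 9 / 353
C2 = 20.6261 uM

20.6261 uM


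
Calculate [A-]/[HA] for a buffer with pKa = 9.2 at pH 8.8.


[A-]/[HA] = 10^(pH - pKa)
= 10^(8.8 - 9.2)
= 0.3981

0.3981


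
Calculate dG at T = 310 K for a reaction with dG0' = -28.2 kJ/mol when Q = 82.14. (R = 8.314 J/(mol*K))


dG = dG0' + RT * ln(Q) / 1000
dG = -28.2 + 8.314 * 310 * ln(82.14) / 1000
dG = -16.838 kJ/mol

-16.838 kJ/mol


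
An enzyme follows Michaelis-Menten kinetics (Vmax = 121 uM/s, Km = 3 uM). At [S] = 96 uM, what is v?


v = Vmax * [S] / (Km + [S])
v = 121 * 96 / (3 + 96)
v = 117.3333 uM/s

117.3333 uM/s


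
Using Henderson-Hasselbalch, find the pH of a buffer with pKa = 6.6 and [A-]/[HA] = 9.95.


pH = pKa + log10([A-]/[HA])
pH = 6.6 + log10(9.95)
pH = 7.5978

7.5978


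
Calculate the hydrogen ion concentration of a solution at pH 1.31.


[H+] = 10^(-pH)
[H+] = 10^(-1.31)
[H+] = 0.049 M

0.049 M


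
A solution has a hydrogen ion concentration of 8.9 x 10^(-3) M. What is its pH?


pH = -log10([H+])
pH = -log10(8.9 x 10^(-3))
pH = 2.0506

2.0506


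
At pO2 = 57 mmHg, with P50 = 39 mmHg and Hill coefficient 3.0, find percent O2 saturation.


Y = pO2^n / (P50^n + pO2^n)
Y = 57^3.0 / (39^3.0 + 57^3.0)
Y = 75.74%

75.74%


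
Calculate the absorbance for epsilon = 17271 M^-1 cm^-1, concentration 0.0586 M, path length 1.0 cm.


A = epsilon * c * l
A = 17271 * 0.0586 * 1.0
A = 1012.0806

1012.0806


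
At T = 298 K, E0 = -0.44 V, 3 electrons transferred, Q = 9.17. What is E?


E = E0 - (RT/nF) * ln(Q)
E = -0.44 - (8.314 * 298 / (3 * 96485)) * ln(9.17)
E = -0.459 V

-0.459 V


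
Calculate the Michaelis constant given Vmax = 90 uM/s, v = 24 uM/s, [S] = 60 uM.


Km = [S] * (Vmax - v) / v
Km = 60 * (90 - 24) / 24
Km = 165.0 uM

165.0 uM


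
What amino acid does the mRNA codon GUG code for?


Standard genetic code lookup.
Codon GUG -> Val

Val


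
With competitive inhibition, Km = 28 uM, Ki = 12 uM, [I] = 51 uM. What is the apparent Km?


Km_app = Km * (1 + [I]/Ki)
Km_app = 28 * (1 + 51/12)
Km_app = 147.0 uM

147.0 uM


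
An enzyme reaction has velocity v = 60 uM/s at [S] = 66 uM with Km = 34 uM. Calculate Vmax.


Vmax = v * (Km + [S]) / [S]
Vmax = 60 * (34 + 66) / 66
Vmax = 90.9091 uM/s

90.9091 uM/s


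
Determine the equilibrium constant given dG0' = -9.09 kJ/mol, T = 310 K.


Keq = exp(-dG0 * 1000 / (R * T))
Keq = exp(-(-9.09) * 1000 / (8.314 * 310))
Keq = 34.0181

34.0181


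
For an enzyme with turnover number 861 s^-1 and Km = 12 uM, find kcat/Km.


Catalytic efficiency = kcat / Km
= 861 / 12
= 71.75 uM^-1*s^-1

71.75 uM^-1*s^-1


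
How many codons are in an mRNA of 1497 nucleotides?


codons = nucleotides / 3
codons = 1497 / 3 = 499

499


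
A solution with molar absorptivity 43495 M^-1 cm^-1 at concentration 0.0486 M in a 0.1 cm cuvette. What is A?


A = epsilon * c * l
A = 43495 * 0.0486 * 0.1
A = 211.3857

211.3857


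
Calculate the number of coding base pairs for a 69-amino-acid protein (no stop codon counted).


Each amino acid = 1 codon = 3 bp
bp = 69 * 3 = 207 bp

207 bp


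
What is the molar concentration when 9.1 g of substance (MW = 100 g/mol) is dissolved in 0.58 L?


C = (mass / MW) / volume
C = (9.1 / 100) / 0.58
C = 0.1569 M

0.1569 M


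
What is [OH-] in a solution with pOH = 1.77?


[OH-] = 10^(-pOH)
[OH-] = 10^(-1.77)
[OH-] = 0.017 M

0.017 M


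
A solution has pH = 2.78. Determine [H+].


[H+] = 10^(-pH)
[H+] = 10^(-2.78)
[H+] = 0.0017 M

0.0017 M


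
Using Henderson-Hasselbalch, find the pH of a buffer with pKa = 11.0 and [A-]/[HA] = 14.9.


pH = pKa + log10([A-]/[HA])
pH = 11.0 + log10(14.9)
pH = 12.1732

12.1732


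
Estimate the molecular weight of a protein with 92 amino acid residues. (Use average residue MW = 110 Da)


MW = n_residues * 110 Da
MW = 92 * 110
MW = 10120 Da

10120 Da


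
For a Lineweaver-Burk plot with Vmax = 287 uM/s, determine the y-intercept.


y-intercept = 1/Vmax
= 1/287
= 0.0035 s/uM

0.0035 s/uM


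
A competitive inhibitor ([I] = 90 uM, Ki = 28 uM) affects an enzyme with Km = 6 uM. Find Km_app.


Km_app = Km * (1 + [I]/Ki)
Km_app = 6 * (1 + 90/28)
Km_app = 25.2857 uM

25.2857 uM


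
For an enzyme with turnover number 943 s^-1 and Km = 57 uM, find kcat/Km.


Catalytic efficiency = kcat / Km
= 943 / 57
= 16.5439 uM^-1*s^-1

16.5439 uM^-1*s^-1


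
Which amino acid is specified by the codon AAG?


Standard genetic code lookup.
Codon AAG -> Lys

Lys


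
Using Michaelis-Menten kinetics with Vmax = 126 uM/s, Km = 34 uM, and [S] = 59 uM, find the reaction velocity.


v = Vmax * [S] / (Km + [S])
v = 126 * 59 / (34 + 59)
v = 79.9355 uM/s

79.9355 uM/s


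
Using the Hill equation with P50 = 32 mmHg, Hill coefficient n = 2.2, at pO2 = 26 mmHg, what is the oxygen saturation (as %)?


Y = pO2^n / (P50^n + pO2^n)
Y = 26^2.2 / (32^2.2 + 26^2.2)
Y = 38.77%

38.77%


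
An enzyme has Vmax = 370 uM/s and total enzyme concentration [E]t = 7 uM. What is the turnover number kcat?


kcat = Vmax / [E]t
kcat = 370 / 7
kcat = 52.8571 s^-1

52.8571 s^-1


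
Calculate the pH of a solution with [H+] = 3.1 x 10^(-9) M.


pH = -log10([H+])
pH = -log10(3.1 x 10^(-9))
pH = 8.5086

8.5086


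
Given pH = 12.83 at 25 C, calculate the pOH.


pOH = 14 - pH
pOH = 14 - 12.83
pOH = 1.17

1.17


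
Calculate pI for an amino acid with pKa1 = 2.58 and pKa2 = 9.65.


pI = (pKa1 + pKa2) / 2
pI = (2.58 + 9.65) / 2
pI = 6.115

6.115


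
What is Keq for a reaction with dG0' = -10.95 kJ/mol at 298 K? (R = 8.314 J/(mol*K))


Keq = exp(-dG0 * 1000 / (R * T))
Keq = exp(-(-10.95) * 1000 / (8.314 * 298))
Keq = 83.0672

83.0672


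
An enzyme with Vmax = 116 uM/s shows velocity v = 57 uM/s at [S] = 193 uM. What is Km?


Km = [S] * (Vmax - v) / v
Km = 193 * (116 - 57) / 57
Km = 199.7719 uM

199.7719 uM


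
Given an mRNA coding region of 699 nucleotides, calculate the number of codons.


codons = nucleotides / 3
codons = 699 / 3 = 233

233


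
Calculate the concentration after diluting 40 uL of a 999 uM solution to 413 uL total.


C2 = C1 * V1 / V2
C2 = 999 * 40 / 413
C2 = 96.7554 uM

96.7554 uM


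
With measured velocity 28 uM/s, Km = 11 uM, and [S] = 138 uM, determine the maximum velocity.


Vmax = v * (Km + [S]) / [S]
Vmax = 28 * (11 + 138) / 138
Vmax = 30.2319 uM/s

30.2319 uM/s


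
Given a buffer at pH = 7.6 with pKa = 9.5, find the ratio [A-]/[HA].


[A-]/[HA] = 10^(pH - pKa)
= 10^(7.6 - 9.5)
= 0.0126

0.0126


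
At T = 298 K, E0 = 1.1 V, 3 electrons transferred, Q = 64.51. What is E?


E = E0 - (RT/nF) * ln(Q)
E = 1.1 - (8.314 * 298 / (3 * 96485)) * ln(64.51)
E = 1.0643 V

1.0643 V


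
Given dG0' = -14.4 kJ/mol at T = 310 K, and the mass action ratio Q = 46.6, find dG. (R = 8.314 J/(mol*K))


dG = dG0' + RT * ln(Q) / 1000
dG = -14.4 + 8.314 * 310 * ln(46.6) / 1000
dG = -4.4989 kJ/mol

-4.4989 kJ/mol


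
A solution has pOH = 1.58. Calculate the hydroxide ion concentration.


[OH-] = 10^(-pOH)
[OH-] = 10^(-1.58)
[OH-] = 0.0263 M

0.0263 M


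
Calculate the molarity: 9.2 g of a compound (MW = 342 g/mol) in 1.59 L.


C = (mass / MW) / volume
C = (9.2 / 342) / 1.59
C = 0.0169 M

0.0169 M


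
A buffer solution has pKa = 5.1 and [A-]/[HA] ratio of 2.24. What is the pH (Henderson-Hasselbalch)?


pH = pKa + log10([A-]/[HA])
pH = 5.1 + log10(2.24)
pH = 5.4502

5.4502


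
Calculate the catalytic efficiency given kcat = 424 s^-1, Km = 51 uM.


Catalytic efficiency = kcat / Km
= 424 / 51
= 8.3137 uM^-1*s^-1

8.3137 uM^-1*s^-1


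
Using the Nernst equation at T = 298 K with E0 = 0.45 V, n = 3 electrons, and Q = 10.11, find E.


E = E0 - (RT/nF) * ln(Q)
E = 0.45 - (8.314 * 298 / (3 * 96485)) * ln(10.11)
E = 0.4302 V

0.4302 V


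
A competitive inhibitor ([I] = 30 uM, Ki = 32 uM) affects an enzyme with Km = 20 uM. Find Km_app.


Km_app = Km * (1 + [I]/Ki)
Km_app = 20 * (1 + 30/32)
Km_app = 38.75 uM

38.75 uM


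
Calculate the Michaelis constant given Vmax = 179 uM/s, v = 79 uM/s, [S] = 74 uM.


Km = [S] * (Vmax - v) / v
Km = 74 * (179 - 79) / 79
Km = 93.6709 uM

93.6709 uM


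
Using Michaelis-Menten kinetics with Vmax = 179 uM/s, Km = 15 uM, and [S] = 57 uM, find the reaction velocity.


v = Vmax * [S] / (Km + [S])
v = 179 * 57 / (15 + 57)
v = 141.7083 uM/s

141.7083 uM/s


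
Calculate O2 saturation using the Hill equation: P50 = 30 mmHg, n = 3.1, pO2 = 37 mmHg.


Y = pO2^n / (P50^n + pO2^n)
Y = 37^3.1 / (30^3.1 + 37^3.1)
Y = 65.7%

65.7%


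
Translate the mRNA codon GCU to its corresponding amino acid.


Standard genetic code lookup.
Codon GCU -> Ala

Ala


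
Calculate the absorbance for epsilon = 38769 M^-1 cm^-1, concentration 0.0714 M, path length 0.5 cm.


A = epsilon * c * l
A = 38769 * 0.0714 * 0.5
A = 1384.0533

1384.0533


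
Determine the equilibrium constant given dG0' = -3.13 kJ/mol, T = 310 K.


Keq = exp(-dG0 * 1000 / (R * T))
Keq = exp(-(-3.13) * 1000 / (8.314 * 310))
Keq = 3.3684

3.3684


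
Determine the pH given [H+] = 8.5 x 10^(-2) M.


pH = -log10([H+])
pH = -log10(8.5 x 10^(-2))
pH = 1.0706

1.0706


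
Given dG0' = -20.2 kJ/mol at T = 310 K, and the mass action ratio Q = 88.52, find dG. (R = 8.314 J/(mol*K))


dG = dG0' + RT * ln(Q) / 1000
dG = -20.2 + 8.314 * 310 * ln(88.52) / 1000
dG = -8.6452 kJ/mol

-8.6452 kJ/mol


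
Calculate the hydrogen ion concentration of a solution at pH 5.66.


[H+] = 10^(-pH)
[H+] = 10^(-5.66)
[H+] = 2.188e-06 M

2.188e-06 M


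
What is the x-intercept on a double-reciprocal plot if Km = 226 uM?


x-intercept = -1/Km
= -1/226
= -0.0044 1/uM

-0.0044 1/uM


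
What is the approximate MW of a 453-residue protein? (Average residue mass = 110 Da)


MW = n_residues * 110 Da
MW = 453 * 110
MW = 49830 Da

49830 Da


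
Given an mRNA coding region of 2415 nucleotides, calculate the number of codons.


codons = nucleotides / 3
codons = 2415 / 3 = 805

805


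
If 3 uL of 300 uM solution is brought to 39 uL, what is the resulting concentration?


C2 = C1 * V1 / V2
C2 = 300 * 3 / 39
C2 = 23.0769 uM

23.0769 uM


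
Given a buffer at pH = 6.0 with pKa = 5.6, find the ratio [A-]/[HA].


[A-]/[HA] = 10^(pH - pKa)
= 10^(6.0 - 5.6)
= 2.5119

2.5119


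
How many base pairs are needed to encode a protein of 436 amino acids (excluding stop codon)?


Each amino acid = 1 codon = 3 bp
bp = 436 * 3 = 1308 bp

1308 bp


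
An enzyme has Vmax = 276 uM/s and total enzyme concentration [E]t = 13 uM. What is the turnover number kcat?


kcat = Vmax / [E]t
kcat = 276 / 13
kcat = 21.2308 s^-1

21.2308 s^-1


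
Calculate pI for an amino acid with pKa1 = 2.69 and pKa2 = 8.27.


pI = (pKa1 + pKa2) / 2
pI = (2.69 + 8.27) / 2
pI = 5.48

5.48


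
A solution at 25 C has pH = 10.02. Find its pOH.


pOH = 14 - pH
pOH = 14 - 10.02
pOH = 3.98

3.98


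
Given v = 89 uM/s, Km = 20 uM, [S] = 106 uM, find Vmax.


Vmax = v * (Km + [S]) / [S]
Vmax = 89 * (20 + 106) / 106
Vmax = 105.7925 uM/s

105.7925 uM/s


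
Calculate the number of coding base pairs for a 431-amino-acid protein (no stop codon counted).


Each amino acid = 1 codon = 3 bp
bp = 431 * 3 = 1293 bp

1293 bp


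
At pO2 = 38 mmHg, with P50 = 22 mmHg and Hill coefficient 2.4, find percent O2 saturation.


Y = pO2^n / (P50^n + pO2^n)
Y = 38^2.4 / (22^2.4 + 38^2.4)
Y = 78.78%

78.78%


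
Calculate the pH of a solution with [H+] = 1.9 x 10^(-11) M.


pH = -log10([H+])
pH = -log10(1.9 x 10^(-11))
pH = 10.7212

10.7212


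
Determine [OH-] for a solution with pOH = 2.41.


[OH-] = 10^(-pOH)
[OH-] = 10^(-2.41)
[OH-] = 0.0039 M

0.0039 M


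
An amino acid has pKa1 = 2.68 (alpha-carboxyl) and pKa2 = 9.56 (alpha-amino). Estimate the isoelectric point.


pI = (pKa1 + pKa2) / 2
pI = (2.68 + 9.56) / 2
pI = 6.12

6.12


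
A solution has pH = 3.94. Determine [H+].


[H+] = 10^(-pH)
[H+] = 10^(-3.94)
[H+] = 1.148e-04 M

1.148e-04 M


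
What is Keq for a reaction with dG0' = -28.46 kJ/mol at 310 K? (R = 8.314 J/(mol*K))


Keq = exp(-dG0 * 1000 / (R * T))
Keq = exp(-(-28.46) * 1000 / (8.314 * 310))
Keq = 62466.928

62466.928


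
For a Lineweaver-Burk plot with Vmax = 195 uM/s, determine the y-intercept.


y-intercept = 1/Vmax
= 1/195
= 0.0051 s/uM

0.0051 s/uM


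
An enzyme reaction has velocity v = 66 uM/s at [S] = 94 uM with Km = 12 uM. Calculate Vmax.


Vmax = v * (Km + [S]) / [S]
Vmax = 66 * (12 + 94) / 94
Vmax = 74.4255 uM/s

74.4255 uM/s


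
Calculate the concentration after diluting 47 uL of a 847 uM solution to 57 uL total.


C2 = C1 * V1 / V2
C2 = 847 * 47 / 57
C2 = 698.4035 uM

698.4035 uM


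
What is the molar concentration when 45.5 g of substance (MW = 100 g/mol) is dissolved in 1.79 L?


C = (mass / MW) / volume
C = (45.5 / 100) / 1.79
C = 0.2542 M

0.2542 M


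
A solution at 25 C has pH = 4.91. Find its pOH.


pOH = 14 - pH
pOH = 14 - 4.91
pOH = 9.09

9.09


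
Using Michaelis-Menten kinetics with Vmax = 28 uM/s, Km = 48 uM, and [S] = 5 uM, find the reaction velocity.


v = Vmax * [S] / (Km + [S])
v = 28 * 5 / (48 + 5)
v = 2.6415 uM/s

2.6415 uM/s


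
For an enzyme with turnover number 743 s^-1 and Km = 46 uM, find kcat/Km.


Catalytic efficiency = kcat / Km
= 743 / 46
= 16.1522 uM^-1*s^-1

16.1522 uM^-1*s^-1


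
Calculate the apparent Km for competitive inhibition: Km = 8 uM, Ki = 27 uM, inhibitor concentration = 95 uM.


Km_app = Km * (1 + [I]/Ki)
Km_app = 8 * (1 + 95/27)
Km_app = 36.1481 uM

36.1481 uM


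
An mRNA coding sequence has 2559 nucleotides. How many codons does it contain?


codons = nucleotides / 3
codons = 2559 / 3 = 853

853


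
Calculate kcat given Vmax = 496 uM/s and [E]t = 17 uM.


kcat = Vmax / [E]t
kcat = 496 / 17
kcat = 29.1765 s^-1

29.1765 s^-1


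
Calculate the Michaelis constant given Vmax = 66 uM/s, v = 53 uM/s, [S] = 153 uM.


Km = [S] * (Vmax - v) / v
Km = 153 * (66 - 53) / 53
Km = 37.5283 uM

37.5283 uM


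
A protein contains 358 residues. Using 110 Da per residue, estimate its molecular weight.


MW = n_residues * 110 Da
MW = 358 * 110
MW = 39380 Da

39380 Da


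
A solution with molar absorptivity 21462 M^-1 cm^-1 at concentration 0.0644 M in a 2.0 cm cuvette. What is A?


A = epsilon * c * l
A = 21462 * 0.0644 * 2.0
A = 2764.3056

2764.3056


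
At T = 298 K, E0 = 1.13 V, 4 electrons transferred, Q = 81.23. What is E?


E = E0 - (RT/nF) * ln(Q)
E = 1.13 - (8.314 * 298 / (4 * 96485)) * ln(81.23)
E = 1.1018 V

1.1018 V


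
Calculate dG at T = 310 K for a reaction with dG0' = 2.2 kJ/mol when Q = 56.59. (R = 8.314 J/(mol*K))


dG = dG0' + RT * ln(Q) / 1000
dG = 2.2 + 8.314 * 310 * ln(56.59) / 1000
dG = 12.6017 kJ/mol

12.6017 kJ/mol


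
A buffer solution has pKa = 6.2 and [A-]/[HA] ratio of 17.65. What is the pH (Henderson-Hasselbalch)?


pH = pKa + log10([A-]/[HA])
pH = 6.2 + log10(17.65)
pH = 7.4467

7.4467


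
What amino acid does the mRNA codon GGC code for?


Standard genetic code lookup.
Codon GGC -> Gly

Gly


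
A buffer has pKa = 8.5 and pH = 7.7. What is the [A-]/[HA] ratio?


[A-]/[HA] = 10^(pH - pKa)
= 10^(7.7 - 8.5)
= 0.1585

0.1585


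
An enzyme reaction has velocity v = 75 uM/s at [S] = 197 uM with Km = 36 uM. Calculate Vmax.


Vmax = v * (Km + [S]) / [S]
Vmax = 75 * (36 + 197) / 197
Vmax = 88.7056 uM/s

88.7056 uM/s


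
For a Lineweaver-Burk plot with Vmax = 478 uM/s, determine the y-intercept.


y-intercept = 1/Vmax
= 1/478
= 0.0021 s/uM

0.0021 s/uM


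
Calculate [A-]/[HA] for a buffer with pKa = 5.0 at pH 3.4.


[A-]/[HA] = 10^(pH - pKa)
= 10^(3.4 - 5.0)
= 0.0251

0.0251


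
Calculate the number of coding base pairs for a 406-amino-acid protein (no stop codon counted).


Each amino acid = 1 codon = 3 bp
bp = 406 * 3 = 1218 bp

1218 bp


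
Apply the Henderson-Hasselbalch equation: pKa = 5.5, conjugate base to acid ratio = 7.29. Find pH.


pH = pKa + log10([A-]/[HA])
pH = 5.5 + log10(7.29)
pH = 6.3627

6.3627


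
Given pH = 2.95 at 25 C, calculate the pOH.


pOH = 14 - pH
pOH = 14 - 2.95
pOH = 11.05

11.05


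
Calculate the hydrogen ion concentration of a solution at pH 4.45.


[H+] = 10^(-pH)
[H+] = 10^(-4.45)
[H+] = 3.548e-05 M

3.548e-05 M


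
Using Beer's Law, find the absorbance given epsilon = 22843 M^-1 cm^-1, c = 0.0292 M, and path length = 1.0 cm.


A = epsilon * c * l
A = 22843 * 0.0292 * 1.0
A = 667.0156

667.0156
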